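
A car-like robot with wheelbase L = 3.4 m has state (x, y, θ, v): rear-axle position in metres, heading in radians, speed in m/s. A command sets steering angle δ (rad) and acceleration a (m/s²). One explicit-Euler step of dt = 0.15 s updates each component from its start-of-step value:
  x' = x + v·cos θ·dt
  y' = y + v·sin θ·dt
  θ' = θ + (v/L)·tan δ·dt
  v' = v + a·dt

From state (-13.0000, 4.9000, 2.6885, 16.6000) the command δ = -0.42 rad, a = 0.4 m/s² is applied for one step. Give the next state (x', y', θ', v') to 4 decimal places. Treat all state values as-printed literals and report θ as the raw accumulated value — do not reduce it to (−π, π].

x' = -13.0000 + 16.6000·cos(2.6885)·0.15 = -15.2388
y' = 4.9000 + 16.6000·sin(2.6885)·0.15 = 5.9900
θ' = 2.6885 + (16.6000/3.4)·tan(-0.42)·0.15 = 2.3615
v' = 16.6000 + 0.4000·0.15 = 16.6600

(-15.2388, 5.9900, 2.3615, 16.6600)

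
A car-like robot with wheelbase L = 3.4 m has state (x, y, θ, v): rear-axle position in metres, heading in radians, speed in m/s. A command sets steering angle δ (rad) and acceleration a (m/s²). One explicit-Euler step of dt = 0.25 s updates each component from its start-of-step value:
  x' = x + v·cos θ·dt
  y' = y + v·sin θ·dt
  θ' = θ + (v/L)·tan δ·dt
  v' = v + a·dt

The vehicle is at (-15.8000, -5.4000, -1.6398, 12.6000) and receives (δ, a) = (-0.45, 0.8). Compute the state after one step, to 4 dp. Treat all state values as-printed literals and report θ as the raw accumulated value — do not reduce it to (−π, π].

(-16.0172, -8.5425, -2.0873, 12.8000)

x' = -15.8000 + 12.6000·cos(-1.6398)·0.25 = -16.0172
y' = -5.4000 + 12.6000·sin(-1.6398)·0.25 = -8.5425
θ' = -1.6398 + (12.6000/3.4)·tan(-0.45)·0.25 = -2.0873
v' = 12.6000 + 0.8000·0.25 = 12.8000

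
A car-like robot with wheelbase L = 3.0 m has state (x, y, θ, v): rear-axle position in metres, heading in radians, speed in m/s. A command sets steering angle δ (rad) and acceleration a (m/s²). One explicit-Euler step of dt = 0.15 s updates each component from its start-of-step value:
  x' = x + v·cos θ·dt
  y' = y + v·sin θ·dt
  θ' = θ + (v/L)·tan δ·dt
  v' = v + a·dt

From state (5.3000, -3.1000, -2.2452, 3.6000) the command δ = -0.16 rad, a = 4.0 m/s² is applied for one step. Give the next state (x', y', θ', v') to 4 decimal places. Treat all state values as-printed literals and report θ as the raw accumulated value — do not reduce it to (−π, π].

(4.9628, -3.5218, -2.2742, 4.2000)

x' = 5.3000 + 3.6000·cos(-2.2452)·0.15 = 4.9628
y' = -3.1000 + 3.6000·sin(-2.2452)·0.15 = -3.5218
θ' = -2.2452 + (3.6000/3.0)·tan(-0.16)·0.15 = -2.2742
v' = 3.6000 + 4.0000·0.15 = 4.2000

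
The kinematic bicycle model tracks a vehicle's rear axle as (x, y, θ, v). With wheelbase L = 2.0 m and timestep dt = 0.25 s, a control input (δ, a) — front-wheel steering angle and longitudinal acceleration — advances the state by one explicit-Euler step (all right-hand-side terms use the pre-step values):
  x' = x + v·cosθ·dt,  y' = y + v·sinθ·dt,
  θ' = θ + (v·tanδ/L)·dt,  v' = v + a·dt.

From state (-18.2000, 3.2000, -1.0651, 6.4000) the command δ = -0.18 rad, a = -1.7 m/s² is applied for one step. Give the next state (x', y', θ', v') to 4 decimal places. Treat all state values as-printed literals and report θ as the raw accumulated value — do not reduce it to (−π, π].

x' = -18.2000 + 6.4000·cos(-1.0651)·0.25 = -17.4249
y' = 3.2000 + 6.4000·sin(-1.0651)·0.25 = 1.8003
θ' = -1.0651 + (6.4000/2.0)·tan(-0.18)·0.25 = -1.2107
v' = 6.4000 − 1.7000·0.25 = 5.9750

(-17.4249, 1.8003, -1.2107, 5.9750)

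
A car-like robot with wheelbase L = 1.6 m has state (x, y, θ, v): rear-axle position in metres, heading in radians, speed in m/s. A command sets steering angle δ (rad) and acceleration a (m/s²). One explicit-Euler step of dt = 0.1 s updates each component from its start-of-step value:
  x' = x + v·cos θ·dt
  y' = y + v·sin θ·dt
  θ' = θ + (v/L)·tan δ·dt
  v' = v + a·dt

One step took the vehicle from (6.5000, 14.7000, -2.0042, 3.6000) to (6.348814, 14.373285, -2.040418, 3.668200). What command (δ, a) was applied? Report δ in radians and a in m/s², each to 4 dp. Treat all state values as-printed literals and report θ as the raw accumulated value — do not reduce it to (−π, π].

δ = -0.1596, a = 0.6820

a = (v'−v)/dt = (0.068200)/0.1 = 0.6820
Δθ = θ'−θ = -0.036218;  (v·dt/L) = 3.6000·0.1/1.6 = 0.225000
tan δ = Δθ·L/(v·dt) = -0.160969  →  δ = -0.1596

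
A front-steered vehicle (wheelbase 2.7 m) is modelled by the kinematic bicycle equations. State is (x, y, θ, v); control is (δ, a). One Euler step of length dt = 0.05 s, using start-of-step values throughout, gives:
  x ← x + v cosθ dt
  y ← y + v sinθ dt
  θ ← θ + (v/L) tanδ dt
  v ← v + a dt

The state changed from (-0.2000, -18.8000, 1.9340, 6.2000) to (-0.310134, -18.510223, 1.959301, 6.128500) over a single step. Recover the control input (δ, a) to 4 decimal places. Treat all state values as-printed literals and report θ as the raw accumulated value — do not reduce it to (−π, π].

a = (v'−v)/dt = (-0.071500)/0.05 = -1.4300
Δθ = θ'−θ = 0.025301;  (v·dt/L) = 6.2000·0.05/2.7 = 0.114815
tan δ = Δθ·L/(v·dt) = 0.220364  →  δ = 0.2169

δ = 0.2169, a = -1.4300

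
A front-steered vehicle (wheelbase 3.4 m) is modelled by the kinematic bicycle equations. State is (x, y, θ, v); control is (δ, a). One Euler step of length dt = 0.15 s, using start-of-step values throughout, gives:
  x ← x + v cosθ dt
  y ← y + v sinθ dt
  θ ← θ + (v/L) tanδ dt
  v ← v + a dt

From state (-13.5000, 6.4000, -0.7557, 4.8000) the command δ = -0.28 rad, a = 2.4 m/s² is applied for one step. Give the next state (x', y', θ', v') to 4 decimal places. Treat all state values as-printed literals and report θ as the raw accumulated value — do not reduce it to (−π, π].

(-12.9760, 5.9062, -0.8166, 5.1600)

x' = -13.5000 + 4.8000·cos(-0.7557)·0.15 = -12.9760
y' = 6.4000 + 4.8000·sin(-0.7557)·0.15 = 5.9062
θ' = -0.7557 + (4.8000/3.4)·tan(-0.28)·0.15 = -0.8166
v' = 4.8000 + 2.4000·0.15 = 5.1600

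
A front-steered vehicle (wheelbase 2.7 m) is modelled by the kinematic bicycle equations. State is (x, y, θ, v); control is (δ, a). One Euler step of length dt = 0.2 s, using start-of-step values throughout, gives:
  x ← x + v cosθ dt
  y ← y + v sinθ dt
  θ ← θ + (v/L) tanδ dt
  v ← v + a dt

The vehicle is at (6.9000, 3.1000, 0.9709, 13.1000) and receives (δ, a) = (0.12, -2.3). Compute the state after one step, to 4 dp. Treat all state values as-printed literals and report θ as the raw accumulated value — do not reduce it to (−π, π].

x' = 6.9000 + 13.1000·cos(0.9709)·0.2 = 8.3791
y' = 3.1000 + 13.1000·sin(0.9709)·0.2 = 5.2625
θ' = 0.9709 + (13.1000/2.7)·tan(0.12)·0.2 = 1.0879
v' = 13.1000 − 2.3000·0.2 = 12.6400

(8.3791, 5.2625, 1.0879, 12.6400)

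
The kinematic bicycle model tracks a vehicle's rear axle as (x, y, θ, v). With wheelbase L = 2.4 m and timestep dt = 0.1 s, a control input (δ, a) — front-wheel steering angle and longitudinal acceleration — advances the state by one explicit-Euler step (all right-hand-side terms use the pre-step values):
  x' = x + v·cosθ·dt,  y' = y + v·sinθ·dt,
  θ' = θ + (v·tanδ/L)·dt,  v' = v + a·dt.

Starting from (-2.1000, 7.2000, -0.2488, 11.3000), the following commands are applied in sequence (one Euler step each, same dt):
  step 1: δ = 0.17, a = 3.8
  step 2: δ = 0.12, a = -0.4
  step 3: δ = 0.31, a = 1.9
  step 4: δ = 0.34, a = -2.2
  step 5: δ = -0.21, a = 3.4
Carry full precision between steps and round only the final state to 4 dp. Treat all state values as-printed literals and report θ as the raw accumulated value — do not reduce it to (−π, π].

after step 1 (δ=0.17, a=3.8): (-1.004794, 6.921748, -0.167978, 11.680000)
after step 2 (δ=0.12, a=-0.4): (0.146766, 6.726470, -0.109296, 11.640000)
after step 3 (δ=0.31, a=1.9): (1.303820, 6.599503, 0.046063, 11.830000)
after step 4 (δ=0.34, a=-2.2): (2.485566, 6.653975, 0.220425, 11.610000)
after step 5 (δ=-0.21, a=3.4): (3.618475, 6.907822, 0.117318, 11.950000)

(3.6185, 6.9078, 0.1173, 11.9500)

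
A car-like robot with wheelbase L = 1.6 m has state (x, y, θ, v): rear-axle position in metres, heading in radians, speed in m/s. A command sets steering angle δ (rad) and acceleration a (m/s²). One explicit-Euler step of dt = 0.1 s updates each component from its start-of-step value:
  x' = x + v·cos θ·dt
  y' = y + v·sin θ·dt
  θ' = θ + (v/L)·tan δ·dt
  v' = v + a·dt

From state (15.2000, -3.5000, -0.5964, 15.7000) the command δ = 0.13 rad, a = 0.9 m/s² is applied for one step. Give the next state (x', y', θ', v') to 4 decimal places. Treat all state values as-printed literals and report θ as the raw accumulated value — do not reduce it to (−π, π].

(16.4990, -4.3818, -0.4681, 15.7900)

x' = 15.2000 + 15.7000·cos(-0.5964)·0.1 = 16.4990
y' = -3.5000 + 15.7000·sin(-0.5964)·0.1 = -4.3818
θ' = -0.5964 + (15.7000/1.6)·tan(0.13)·0.1 = -0.4681
v' = 15.7000 + 0.9000·0.1 = 15.7900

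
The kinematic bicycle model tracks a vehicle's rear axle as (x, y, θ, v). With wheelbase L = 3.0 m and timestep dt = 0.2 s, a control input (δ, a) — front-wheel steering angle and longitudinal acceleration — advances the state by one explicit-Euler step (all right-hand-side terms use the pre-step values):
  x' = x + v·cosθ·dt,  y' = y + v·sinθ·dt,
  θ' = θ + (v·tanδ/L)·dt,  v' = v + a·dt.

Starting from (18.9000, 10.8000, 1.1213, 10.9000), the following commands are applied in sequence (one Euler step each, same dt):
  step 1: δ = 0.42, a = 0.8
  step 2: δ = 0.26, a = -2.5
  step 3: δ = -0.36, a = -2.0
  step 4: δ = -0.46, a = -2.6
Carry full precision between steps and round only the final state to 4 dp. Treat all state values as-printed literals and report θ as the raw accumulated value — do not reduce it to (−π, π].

(20.3642, 19.0588, 1.0414, 9.6400)

after step 1 (δ=0.42, a=0.8): (19.847236, 12.763452, 1.445809, 11.060000)
after step 2 (δ=0.26, a=-2.5): (20.122988, 14.958197, 1.641956, 10.560000)
after step 3 (δ=-0.36, a=-2.0): (19.972826, 17.064852, 1.376968, 10.160000)
after step 4 (δ=-0.46, a=-2.6): (20.364223, 19.058801, 1.041384, 9.640000)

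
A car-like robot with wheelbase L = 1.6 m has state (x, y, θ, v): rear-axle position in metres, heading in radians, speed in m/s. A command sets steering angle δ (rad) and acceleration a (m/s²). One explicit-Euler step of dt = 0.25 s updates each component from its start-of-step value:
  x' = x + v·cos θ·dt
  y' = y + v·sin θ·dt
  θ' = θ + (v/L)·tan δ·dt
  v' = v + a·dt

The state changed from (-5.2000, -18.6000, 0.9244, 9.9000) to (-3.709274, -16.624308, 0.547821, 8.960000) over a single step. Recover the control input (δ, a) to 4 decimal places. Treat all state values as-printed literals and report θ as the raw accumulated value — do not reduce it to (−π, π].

a = (v'−v)/dt = (-0.940000)/0.25 = -3.7600
Δθ = θ'−θ = -0.376579;  (v·dt/L) = 9.9000·0.25/1.6 = 1.546875
tan δ = Δθ·L/(v·dt) = -0.243445  →  δ = -0.2388

δ = -0.2388, a = -3.7600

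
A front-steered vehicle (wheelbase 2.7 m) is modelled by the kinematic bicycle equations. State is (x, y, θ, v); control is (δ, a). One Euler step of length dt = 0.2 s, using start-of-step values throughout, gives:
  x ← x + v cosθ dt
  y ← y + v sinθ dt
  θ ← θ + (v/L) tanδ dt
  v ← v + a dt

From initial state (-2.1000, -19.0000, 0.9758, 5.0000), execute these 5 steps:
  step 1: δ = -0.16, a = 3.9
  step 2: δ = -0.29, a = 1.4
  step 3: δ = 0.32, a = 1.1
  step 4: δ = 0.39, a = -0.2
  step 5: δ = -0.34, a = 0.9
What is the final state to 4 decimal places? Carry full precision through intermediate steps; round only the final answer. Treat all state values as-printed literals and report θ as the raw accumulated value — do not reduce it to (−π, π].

(1.2973, -14.2556, 0.9647, 6.4200)

after step 1 (δ=-0.16, a=3.9): (-1.539494, -18.171849, 0.916030, 5.780000)
after step 2 (δ=-0.29, a=1.4): (-0.835520, -17.254922, 0.788265, 6.060000)
after step 3 (δ=0.32, a=1.1): (0.019033, -16.395455, 0.937022, 6.280000)
after step 4 (δ=0.39, a=-0.2): (0.762824, -15.383372, 1.128239, 6.240000)
after step 5 (δ=-0.34, a=0.9): (1.297282, -14.255606, 0.964734, 6.420000)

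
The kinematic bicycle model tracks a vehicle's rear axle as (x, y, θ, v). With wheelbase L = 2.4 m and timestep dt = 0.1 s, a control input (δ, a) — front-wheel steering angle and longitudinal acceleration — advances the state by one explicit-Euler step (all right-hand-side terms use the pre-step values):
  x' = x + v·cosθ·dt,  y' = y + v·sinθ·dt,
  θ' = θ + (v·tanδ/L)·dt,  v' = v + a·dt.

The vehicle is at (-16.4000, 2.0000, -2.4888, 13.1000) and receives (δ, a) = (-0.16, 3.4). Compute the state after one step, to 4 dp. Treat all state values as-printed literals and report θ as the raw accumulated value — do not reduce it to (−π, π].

(-17.4407, 1.2043, -2.5769, 13.4400)

x' = -16.4000 + 13.1000·cos(-2.4888)·0.1 = -17.4407
y' = 2.0000 + 13.1000·sin(-2.4888)·0.1 = 1.2043
θ' = -2.4888 + (13.1000/2.4)·tan(-0.16)·0.1 = -2.5769
v' = 13.1000 + 3.4000·0.1 = 13.4400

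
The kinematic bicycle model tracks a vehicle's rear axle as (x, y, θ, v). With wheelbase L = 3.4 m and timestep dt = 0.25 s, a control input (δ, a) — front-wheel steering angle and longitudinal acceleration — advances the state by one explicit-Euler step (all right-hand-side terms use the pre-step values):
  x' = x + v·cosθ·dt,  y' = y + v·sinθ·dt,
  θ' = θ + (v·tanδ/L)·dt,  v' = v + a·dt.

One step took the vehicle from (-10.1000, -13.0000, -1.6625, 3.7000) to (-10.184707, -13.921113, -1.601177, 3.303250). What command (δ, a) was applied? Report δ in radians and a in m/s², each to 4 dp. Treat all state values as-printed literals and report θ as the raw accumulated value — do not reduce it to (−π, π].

a = (v'−v)/dt = (-0.396750)/0.25 = -1.5870
Δθ = θ'−θ = 0.061323;  (v·dt/L) = 3.7000·0.25/3.4 = 0.272059
tan δ = Δθ·L/(v·dt) = 0.225403  →  δ = 0.2217

δ = 0.2217, a = -1.5870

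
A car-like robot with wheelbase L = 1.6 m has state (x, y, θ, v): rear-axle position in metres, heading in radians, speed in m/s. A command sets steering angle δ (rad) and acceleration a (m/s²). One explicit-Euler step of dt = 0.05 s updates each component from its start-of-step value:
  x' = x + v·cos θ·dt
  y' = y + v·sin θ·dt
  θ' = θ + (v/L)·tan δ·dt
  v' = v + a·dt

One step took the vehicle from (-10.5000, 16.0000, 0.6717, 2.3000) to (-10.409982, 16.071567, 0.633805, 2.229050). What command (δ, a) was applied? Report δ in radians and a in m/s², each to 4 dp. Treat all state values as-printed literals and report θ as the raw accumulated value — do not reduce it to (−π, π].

δ = -0.4852, a = -1.4190

a = (v'−v)/dt = (-0.070950)/0.05 = -1.4190
Δθ = θ'−θ = -0.037895;  (v·dt/L) = 2.3000·0.05/1.6 = 0.071875
tan δ = Δθ·L/(v·dt) = -0.527235  →  δ = -0.4852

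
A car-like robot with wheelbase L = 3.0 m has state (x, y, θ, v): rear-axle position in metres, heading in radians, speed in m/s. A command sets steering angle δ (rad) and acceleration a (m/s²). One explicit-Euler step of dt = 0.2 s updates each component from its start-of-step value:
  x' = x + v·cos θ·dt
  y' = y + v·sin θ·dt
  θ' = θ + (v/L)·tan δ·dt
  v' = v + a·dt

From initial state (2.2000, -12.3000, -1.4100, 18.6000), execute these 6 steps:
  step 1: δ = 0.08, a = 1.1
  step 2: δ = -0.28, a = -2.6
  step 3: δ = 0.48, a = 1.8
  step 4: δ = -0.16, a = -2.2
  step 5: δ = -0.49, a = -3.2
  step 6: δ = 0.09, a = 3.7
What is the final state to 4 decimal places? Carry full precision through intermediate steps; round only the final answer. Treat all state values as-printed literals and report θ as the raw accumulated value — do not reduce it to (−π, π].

after step 1 (δ=0.08, a=1.1): (2.795588, -15.972012, -1.310588, 18.820000)
after step 2 (δ=-0.28, a=-2.6): (3.763998, -19.609302, -1.671373, 18.300000)
after step 3 (δ=0.48, a=1.8): (3.396509, -23.250806, -1.036227, 18.660000)
after step 4 (δ=-0.16, a=-2.2): (5.297851, -26.462149, -1.236983, 18.220000)
after step 5 (δ=-0.49, a=-3.2): (6.491800, -29.905000, -1.884872, 17.580000)
after step 6 (δ=0.09, a=3.7): (5.405574, -33.249005, -1.779107, 18.320000)

(5.4056, -33.2490, -1.7791, 18.3200)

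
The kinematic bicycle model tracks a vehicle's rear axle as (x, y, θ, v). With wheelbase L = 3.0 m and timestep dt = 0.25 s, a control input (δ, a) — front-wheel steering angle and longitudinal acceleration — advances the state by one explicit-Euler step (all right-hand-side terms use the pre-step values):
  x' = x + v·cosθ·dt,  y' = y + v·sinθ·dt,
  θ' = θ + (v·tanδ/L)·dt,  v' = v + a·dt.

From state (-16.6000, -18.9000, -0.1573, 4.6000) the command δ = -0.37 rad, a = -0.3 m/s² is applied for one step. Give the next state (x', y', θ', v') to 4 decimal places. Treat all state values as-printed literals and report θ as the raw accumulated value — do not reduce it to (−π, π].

(-15.4642, -19.0801, -0.3060, 4.5250)

x' = -16.6000 + 4.6000·cos(-0.1573)·0.25 = -15.4642
y' = -18.9000 + 4.6000·sin(-0.1573)·0.25 = -19.0801
θ' = -0.1573 + (4.6000/3.0)·tan(-0.37)·0.25 = -0.3060
v' = 4.6000 − 0.3000·0.25 = 4.5250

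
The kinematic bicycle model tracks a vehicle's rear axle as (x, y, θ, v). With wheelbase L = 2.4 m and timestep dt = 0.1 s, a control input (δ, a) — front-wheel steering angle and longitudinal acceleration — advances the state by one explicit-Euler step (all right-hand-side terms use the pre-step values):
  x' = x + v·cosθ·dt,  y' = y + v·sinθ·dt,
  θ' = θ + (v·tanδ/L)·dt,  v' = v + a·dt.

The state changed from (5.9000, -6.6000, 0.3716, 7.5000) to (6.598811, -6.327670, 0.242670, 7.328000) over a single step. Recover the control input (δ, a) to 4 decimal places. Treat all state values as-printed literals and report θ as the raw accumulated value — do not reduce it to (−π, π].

δ = -0.3913, a = -1.7200

a = (v'−v)/dt = (-0.172000)/0.1 = -1.7200
Δθ = θ'−θ = -0.128930;  (v·dt/L) = 7.5000·0.1/2.4 = 0.312500
tan δ = Δθ·L/(v·dt) = -0.412576  →  δ = -0.3913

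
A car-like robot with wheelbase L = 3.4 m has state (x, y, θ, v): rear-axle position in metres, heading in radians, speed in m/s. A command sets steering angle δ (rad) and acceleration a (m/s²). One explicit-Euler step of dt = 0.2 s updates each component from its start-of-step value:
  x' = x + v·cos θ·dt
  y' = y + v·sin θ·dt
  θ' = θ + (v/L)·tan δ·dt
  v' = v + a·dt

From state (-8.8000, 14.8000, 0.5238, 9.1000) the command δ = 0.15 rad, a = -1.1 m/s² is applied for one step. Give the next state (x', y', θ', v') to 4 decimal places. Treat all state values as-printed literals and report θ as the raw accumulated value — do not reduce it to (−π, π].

x' = -8.8000 + 9.1000·cos(0.5238)·0.2 = -7.2240
y' = 14.8000 + 9.1000·sin(0.5238)·0.2 = 15.7103
θ' = 0.5238 + (9.1000/3.4)·tan(0.15)·0.2 = 0.6047
v' = 9.1000 − 1.1000·0.2 = 8.8800

(-7.2240, 15.7103, 0.6047, 8.8800)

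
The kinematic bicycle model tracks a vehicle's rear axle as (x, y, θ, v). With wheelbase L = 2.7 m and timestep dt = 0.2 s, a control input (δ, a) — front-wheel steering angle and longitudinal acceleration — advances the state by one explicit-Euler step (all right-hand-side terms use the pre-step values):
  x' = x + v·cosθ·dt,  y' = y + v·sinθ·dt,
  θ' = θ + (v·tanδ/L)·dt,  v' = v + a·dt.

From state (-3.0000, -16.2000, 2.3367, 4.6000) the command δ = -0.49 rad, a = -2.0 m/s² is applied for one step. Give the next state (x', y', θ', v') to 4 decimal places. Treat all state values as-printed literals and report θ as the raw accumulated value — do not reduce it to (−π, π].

(-3.6377, -15.5369, 2.1550, 4.2000)

x' = -3.0000 + 4.6000·cos(2.3367)·0.2 = -3.6377
y' = -16.2000 + 4.6000·sin(2.3367)·0.2 = -15.5369
θ' = 2.3367 + (4.6000/2.7)·tan(-0.49)·0.2 = 2.1550
v' = 4.6000 − 2.0000·0.2 = 4.2000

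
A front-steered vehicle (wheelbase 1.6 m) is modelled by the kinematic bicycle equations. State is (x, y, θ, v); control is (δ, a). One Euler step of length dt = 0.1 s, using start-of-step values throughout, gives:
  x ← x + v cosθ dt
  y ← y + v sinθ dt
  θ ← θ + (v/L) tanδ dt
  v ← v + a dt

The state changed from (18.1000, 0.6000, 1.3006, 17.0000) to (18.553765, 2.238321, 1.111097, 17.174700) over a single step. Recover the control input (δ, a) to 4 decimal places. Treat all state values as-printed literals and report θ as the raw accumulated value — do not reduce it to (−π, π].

a = (v'−v)/dt = (0.174700)/0.1 = 1.7470
Δθ = θ'−θ = -0.189503;  (v·dt/L) = 17.0000·0.1/1.6 = 1.062500
tan δ = Δθ·L/(v·dt) = -0.178356  →  δ = -0.1765

δ = -0.1765, a = 1.7470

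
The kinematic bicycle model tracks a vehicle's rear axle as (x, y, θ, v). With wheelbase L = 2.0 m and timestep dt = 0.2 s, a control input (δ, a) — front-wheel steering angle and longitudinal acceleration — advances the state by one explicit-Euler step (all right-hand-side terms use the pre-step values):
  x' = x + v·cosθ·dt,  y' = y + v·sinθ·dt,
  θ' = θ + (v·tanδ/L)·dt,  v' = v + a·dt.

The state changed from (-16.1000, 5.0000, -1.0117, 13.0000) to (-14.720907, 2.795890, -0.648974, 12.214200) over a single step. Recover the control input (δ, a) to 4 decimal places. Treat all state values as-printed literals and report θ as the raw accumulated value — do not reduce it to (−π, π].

δ = 0.2721, a = -3.9290

a = (v'−v)/dt = (-0.785800)/0.2 = -3.9290
Δθ = θ'−θ = 0.362726;  (v·dt/L) = 13.0000·0.2/2.0 = 1.300000
tan δ = Δθ·L/(v·dt) = 0.279020  →  δ = 0.2721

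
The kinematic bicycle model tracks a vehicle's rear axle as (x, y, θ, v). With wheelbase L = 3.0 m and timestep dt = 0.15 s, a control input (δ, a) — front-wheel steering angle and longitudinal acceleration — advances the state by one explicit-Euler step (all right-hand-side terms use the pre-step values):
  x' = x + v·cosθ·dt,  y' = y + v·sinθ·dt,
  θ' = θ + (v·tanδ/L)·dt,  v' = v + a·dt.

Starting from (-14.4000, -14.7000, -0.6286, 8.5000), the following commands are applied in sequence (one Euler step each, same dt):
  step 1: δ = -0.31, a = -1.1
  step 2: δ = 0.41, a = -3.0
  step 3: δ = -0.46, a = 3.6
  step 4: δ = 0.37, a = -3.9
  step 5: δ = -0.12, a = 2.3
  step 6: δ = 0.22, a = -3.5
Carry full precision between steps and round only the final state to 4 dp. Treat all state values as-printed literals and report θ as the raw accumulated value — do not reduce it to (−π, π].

(-8.6523, -19.2894, -0.5713, 7.6600)

after step 1 (δ=-0.31, a=-1.1): (-13.368714, -15.449717, -0.764739, 8.335000)
after step 2 (δ=0.41, a=-3.0): (-12.466580, -16.315326, -0.583607, 7.885000)
after step 3 (δ=-0.46, a=3.6): (-11.479598, -16.967065, -0.778937, 8.425000)
after step 4 (δ=0.37, a=-3.9): (-10.580237, -17.854879, -0.615550, 7.840000)
after step 5 (δ=-0.12, a=2.3): (-9.620085, -18.533910, -0.662817, 8.185000)
after step 6 (δ=0.22, a=-3.5): (-8.652296, -19.289394, -0.571301, 7.660000)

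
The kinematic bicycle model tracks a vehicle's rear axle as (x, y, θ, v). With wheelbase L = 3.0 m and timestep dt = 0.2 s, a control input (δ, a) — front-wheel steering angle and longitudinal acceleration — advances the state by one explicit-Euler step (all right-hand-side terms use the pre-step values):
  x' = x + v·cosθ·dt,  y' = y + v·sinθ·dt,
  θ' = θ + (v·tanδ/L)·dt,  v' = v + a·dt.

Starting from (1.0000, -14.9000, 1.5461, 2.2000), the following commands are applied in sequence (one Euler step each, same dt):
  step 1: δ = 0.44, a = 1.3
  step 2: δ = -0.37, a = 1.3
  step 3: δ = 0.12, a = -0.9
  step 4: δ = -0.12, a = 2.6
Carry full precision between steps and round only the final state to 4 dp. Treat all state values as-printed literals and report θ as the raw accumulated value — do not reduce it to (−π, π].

(0.9982, -12.9167, 1.5530, 3.0600)

after step 1 (δ=0.44, a=1.3): (1.010865, -14.460134, 1.615148, 2.460000)
after step 2 (δ=-0.37, a=1.3): (0.989052, -13.968618, 1.551538, 2.720000)
after step 3 (δ=0.12, a=-0.9): (0.999527, -13.424719, 1.573403, 2.540000)
after step 4 (δ=-0.12, a=2.6): (0.998203, -12.916721, 1.552985, 3.060000)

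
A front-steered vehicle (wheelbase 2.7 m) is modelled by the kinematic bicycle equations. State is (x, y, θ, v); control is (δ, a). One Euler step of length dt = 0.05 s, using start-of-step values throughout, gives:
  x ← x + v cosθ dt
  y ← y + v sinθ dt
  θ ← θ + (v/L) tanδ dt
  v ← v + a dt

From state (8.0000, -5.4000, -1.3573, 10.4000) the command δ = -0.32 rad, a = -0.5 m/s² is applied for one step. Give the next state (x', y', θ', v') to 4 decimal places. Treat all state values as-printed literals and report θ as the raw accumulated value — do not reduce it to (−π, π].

(8.1102, -5.9082, -1.4211, 10.3750)

x' = 8.0000 + 10.4000·cos(-1.3573)·0.05 = 8.1102
y' = -5.4000 + 10.4000·sin(-1.3573)·0.05 = -5.9082
θ' = -1.3573 + (10.4000/2.7)·tan(-0.32)·0.05 = -1.4211
v' = 10.4000 − 0.5000·0.05 = 10.3750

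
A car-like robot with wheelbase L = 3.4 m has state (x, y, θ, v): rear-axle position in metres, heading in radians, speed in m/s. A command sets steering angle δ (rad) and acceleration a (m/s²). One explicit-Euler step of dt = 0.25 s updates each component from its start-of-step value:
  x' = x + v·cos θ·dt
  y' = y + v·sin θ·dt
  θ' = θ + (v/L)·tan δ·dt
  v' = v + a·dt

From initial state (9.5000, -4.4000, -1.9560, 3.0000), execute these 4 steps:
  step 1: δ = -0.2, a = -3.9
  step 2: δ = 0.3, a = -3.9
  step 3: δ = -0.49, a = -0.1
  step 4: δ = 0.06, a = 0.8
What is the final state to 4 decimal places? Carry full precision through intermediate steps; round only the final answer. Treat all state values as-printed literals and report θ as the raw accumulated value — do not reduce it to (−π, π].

(8.8032, -6.0321, -1.9913, 1.2250)

after step 1 (δ=-0.2, a=-3.9): (9.218189, -5.095041, -2.000715, 2.025000)
after step 2 (δ=0.3, a=-3.9): (9.007185, -5.555222, -1.954656, 1.050000)
after step 3 (δ=-0.49, a=-0.1): (8.908879, -5.798619, -1.995837, 1.025000)
after step 4 (δ=0.06, a=0.8): (8.803212, -6.032069, -1.991309, 1.225000)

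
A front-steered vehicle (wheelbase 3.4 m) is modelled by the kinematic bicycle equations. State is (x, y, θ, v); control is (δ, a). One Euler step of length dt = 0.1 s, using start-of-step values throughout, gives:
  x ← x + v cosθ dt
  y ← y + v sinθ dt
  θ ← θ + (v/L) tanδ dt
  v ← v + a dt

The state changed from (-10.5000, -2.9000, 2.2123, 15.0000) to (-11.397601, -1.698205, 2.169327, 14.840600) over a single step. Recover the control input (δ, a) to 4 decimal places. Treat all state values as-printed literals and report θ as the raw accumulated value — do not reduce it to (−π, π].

a = (v'−v)/dt = (-0.159400)/0.1 = -1.5940
Δθ = θ'−θ = -0.042973;  (v·dt/L) = 15.0000·0.1/3.4 = 0.441176
tan δ = Δθ·L/(v·dt) = -0.097405  →  δ = -0.0971

δ = -0.0971, a = -1.5940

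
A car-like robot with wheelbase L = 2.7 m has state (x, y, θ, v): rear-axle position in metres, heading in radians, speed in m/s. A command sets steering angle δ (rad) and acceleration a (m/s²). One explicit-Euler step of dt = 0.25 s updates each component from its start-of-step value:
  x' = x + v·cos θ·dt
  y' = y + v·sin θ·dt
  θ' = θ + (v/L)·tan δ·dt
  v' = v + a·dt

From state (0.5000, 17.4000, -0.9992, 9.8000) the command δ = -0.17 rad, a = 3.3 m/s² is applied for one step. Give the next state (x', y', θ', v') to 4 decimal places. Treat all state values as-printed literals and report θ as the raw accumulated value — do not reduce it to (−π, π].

(1.8254, 15.3395, -1.1550, 10.6250)

x' = 0.5000 + 9.8000·cos(-0.9992)·0.25 = 1.8254
y' = 17.4000 + 9.8000·sin(-0.9992)·0.25 = 15.3395
θ' = -0.9992 + (9.8000/2.7)·tan(-0.17)·0.25 = -1.1550
v' = 9.8000 + 3.3000·0.25 = 10.6250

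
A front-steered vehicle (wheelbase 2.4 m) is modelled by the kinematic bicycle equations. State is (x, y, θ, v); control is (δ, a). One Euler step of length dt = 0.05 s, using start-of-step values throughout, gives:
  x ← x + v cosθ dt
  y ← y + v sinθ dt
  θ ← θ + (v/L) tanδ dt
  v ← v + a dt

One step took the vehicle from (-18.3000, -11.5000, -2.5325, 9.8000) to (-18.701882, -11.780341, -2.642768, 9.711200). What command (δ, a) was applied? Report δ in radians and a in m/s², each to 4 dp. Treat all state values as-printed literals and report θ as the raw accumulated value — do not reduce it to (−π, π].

δ = -0.4952, a = -1.7760

a = (v'−v)/dt = (-0.088800)/0.05 = -1.7760
Δθ = θ'−θ = -0.110268;  (v·dt/L) = 9.8000·0.05/2.4 = 0.204167
tan δ = Δθ·L/(v·dt) = -0.540088  →  δ = -0.4952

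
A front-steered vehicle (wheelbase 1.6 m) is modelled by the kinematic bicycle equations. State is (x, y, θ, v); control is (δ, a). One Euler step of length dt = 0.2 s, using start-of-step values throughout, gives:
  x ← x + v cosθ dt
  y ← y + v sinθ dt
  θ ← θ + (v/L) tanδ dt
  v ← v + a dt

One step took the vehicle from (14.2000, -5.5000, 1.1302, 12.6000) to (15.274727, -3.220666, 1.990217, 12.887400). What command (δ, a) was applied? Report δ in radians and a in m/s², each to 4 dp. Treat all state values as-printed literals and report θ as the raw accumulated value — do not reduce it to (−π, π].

a = (v'−v)/dt = (0.287400)/0.2 = 1.4370
Δθ = θ'−θ = 0.860017;  (v·dt/L) = 12.6000·0.2/1.6 = 1.575000
tan δ = Δθ·L/(v·dt) = 0.546043  →  δ = 0.4998

δ = 0.4998, a = 1.4370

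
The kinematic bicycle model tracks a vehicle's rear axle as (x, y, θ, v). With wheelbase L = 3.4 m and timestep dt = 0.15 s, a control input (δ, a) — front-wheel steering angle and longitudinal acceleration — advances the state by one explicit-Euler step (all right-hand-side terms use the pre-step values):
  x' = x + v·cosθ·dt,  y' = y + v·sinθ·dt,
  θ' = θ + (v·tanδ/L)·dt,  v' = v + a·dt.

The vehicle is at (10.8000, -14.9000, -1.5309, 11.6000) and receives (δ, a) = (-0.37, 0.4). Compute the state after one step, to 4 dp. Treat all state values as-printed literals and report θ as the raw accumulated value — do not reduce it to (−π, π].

x' = 10.8000 + 11.6000·cos(-1.5309)·0.15 = 10.8694
y' = -14.9000 + 11.6000·sin(-1.5309)·0.15 = -16.6386
θ' = -1.5309 + (11.6000/3.4)·tan(-0.37)·0.15 = -1.7294
v' = 11.6000 + 0.4000·0.15 = 11.6600

(10.8694, -16.6386, -1.7294, 11.6600)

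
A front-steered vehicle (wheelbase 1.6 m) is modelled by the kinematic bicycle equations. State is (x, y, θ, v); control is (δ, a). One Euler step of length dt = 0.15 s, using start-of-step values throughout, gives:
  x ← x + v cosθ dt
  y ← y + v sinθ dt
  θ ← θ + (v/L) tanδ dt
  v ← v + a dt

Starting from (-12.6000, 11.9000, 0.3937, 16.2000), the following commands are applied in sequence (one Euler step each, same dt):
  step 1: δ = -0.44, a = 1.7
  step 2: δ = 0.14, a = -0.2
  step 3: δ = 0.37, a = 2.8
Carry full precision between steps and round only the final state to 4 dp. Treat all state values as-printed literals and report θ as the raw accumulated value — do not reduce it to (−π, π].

after step 1 (δ=-0.44, a=1.7): (-10.355905, 12.832167, -0.321298, 16.455000)
after step 2 (δ=0.14, a=-0.2): (-8.013964, 12.052698, -0.103904, 16.425000)
after step 3 (δ=0.37, a=2.8): (-5.563501, 11.797165, 0.493345, 16.845000)

(-5.5635, 11.7972, 0.4933, 16.8450)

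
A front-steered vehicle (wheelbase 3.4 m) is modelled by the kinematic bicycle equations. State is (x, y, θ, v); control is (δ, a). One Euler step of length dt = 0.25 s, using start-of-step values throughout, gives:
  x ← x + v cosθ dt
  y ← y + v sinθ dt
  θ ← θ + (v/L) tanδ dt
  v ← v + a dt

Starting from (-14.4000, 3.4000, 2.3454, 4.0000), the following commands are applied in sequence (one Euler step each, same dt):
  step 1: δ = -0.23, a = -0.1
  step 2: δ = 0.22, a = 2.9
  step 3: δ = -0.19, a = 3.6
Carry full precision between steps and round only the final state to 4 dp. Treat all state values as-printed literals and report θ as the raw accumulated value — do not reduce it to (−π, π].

after step 1 (δ=-0.23, a=-0.1): (-15.099433, 4.114698, 2.276534, 3.975000)
after step 2 (δ=0.22, a=2.9): (-15.743975, 4.871074, 2.341894, 4.700000)
after step 3 (δ=-0.19, a=3.6): (-16.562859, 5.713721, 2.275430, 5.600000)

(-16.5629, 5.7137, 2.2754, 5.6000)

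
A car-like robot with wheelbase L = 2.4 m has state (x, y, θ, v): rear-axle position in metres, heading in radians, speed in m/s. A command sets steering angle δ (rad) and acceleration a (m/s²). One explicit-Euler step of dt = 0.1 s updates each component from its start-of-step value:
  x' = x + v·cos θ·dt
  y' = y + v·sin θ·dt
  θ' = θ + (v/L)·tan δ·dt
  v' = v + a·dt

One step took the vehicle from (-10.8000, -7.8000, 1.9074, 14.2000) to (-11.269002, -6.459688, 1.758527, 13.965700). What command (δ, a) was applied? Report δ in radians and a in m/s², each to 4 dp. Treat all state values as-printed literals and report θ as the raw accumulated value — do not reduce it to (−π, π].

δ = -0.2465, a = -2.3430

a = (v'−v)/dt = (-0.234300)/0.1 = -2.3430
Δθ = θ'−θ = -0.148873;  (v·dt/L) = 14.2000·0.1/2.4 = 0.591667
tan δ = Δθ·L/(v·dt) = -0.251616  →  δ = -0.2465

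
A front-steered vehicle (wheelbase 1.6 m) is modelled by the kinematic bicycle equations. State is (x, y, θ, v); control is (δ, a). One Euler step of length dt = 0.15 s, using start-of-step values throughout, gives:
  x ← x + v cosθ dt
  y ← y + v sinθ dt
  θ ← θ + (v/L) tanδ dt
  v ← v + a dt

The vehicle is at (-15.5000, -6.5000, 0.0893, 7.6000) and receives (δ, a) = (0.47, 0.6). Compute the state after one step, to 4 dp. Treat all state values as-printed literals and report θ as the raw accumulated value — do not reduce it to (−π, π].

x' = -15.5000 + 7.6000·cos(0.0893)·0.15 = -14.3645
y' = -6.5000 + 7.6000·sin(0.0893)·0.15 = -6.3983
θ' = 0.0893 + (7.6000/1.6)·tan(0.47)·0.15 = 0.4512
v' = 7.6000 + 0.6000·0.15 = 7.6900

(-14.3645, -6.3983, 0.4512, 7.6900)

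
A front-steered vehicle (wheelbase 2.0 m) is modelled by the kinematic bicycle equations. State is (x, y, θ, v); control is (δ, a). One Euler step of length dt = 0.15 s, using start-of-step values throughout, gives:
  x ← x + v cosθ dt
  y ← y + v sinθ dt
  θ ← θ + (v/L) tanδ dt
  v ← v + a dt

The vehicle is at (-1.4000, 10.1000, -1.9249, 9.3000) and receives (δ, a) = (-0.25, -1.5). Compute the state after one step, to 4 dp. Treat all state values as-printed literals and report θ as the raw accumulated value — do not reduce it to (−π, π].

x' = -1.4000 + 9.3000·cos(-1.9249)·0.15 = -1.8837
y' = 10.1000 + 9.3000·sin(-1.9249)·0.15 = 8.7915
θ' = -1.9249 + (9.3000/2.0)·tan(-0.25)·0.15 = -2.1030
v' = 9.3000 − 1.5000·0.15 = 9.0750

(-1.8837, 8.7915, -2.1030, 9.0750)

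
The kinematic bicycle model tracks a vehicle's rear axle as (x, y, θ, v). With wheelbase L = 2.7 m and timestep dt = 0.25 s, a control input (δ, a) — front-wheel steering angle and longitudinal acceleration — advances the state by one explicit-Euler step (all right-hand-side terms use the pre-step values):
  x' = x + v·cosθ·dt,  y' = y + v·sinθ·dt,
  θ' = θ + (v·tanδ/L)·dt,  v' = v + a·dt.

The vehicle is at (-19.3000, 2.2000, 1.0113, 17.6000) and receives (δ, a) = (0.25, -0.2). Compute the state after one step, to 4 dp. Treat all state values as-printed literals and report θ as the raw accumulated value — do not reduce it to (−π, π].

(-16.9647, 5.9291, 1.4274, 17.5500)

x' = -19.3000 + 17.6000·cos(1.0113)·0.25 = -16.9647
y' = 2.2000 + 17.6000·sin(1.0113)·0.25 = 5.9291
θ' = 1.0113 + (17.6000/2.7)·tan(0.25)·0.25 = 1.4274
v' = 17.6000 − 0.2000·0.25 = 17.5500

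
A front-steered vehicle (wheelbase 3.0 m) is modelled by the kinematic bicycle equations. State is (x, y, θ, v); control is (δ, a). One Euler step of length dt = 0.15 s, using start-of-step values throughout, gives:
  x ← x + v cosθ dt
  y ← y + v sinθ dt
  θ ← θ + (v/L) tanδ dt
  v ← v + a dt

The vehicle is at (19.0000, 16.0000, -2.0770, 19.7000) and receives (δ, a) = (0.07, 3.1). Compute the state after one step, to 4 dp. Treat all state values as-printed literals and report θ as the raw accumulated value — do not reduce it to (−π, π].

x' = 19.0000 + 19.7000·cos(-2.0770)·0.15 = 17.5672
y' = 16.0000 + 19.7000·sin(-2.0770)·0.15 = 13.4156
θ' = -2.0770 + (19.7000/3.0)·tan(0.07)·0.15 = -2.0079
v' = 19.7000 + 3.1000·0.15 = 20.1650

(17.5672, 13.4156, -2.0079, 20.1650)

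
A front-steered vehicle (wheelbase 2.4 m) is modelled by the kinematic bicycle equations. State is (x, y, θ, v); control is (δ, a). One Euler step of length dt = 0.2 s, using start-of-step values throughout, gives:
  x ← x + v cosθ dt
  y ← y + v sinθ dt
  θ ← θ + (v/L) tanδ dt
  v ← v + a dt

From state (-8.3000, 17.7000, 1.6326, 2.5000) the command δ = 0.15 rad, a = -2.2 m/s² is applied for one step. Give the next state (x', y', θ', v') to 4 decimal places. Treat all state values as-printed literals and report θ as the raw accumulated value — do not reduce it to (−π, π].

x' = -8.3000 + 2.5000·cos(1.6326)·0.2 = -8.3309
y' = 17.7000 + 2.5000·sin(1.6326)·0.2 = 18.1990
θ' = 1.6326 + (2.5000/2.4)·tan(0.15)·0.2 = 1.6641
v' = 2.5000 − 2.2000·0.2 = 2.0600

(-8.3309, 18.1990, 1.6641, 2.0600)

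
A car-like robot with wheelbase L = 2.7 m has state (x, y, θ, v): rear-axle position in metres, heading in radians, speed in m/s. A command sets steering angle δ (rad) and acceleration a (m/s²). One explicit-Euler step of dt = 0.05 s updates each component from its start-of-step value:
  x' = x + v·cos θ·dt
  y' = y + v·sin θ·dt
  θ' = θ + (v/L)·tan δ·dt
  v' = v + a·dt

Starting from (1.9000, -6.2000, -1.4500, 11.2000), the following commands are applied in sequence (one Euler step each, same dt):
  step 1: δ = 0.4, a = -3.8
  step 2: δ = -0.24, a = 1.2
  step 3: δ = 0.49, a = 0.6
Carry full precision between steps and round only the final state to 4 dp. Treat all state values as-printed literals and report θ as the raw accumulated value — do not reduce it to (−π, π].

after step 1 (δ=0.4, a=-3.8): (1.967482, -6.755919, -1.362310, 11.010000)
after step 2 (δ=-0.24, a=1.2): (2.081424, -7.294498, -1.412205, 11.070000)
after step 3 (δ=0.49, a=0.6): (2.168837, -7.841052, -1.302860, 11.100000)

(2.1688, -7.8411, -1.3029, 11.1000)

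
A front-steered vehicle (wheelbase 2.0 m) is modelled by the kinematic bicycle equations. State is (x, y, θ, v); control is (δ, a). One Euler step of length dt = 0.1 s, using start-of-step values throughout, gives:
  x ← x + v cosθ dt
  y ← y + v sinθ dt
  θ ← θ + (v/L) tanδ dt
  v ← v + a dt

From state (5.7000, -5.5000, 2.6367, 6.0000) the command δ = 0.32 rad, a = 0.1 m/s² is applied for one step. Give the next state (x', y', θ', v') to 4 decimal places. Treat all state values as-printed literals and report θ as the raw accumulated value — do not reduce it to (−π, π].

(5.1749, -5.2098, 2.7361, 6.0100)

x' = 5.7000 + 6.0000·cos(2.6367)·0.1 = 5.1749
y' = -5.5000 + 6.0000·sin(2.6367)·0.1 = -5.2098
θ' = 2.6367 + (6.0000/2.0)·tan(0.32)·0.1 = 2.7361
v' = 6.0000 + 0.1000·0.1 = 6.0100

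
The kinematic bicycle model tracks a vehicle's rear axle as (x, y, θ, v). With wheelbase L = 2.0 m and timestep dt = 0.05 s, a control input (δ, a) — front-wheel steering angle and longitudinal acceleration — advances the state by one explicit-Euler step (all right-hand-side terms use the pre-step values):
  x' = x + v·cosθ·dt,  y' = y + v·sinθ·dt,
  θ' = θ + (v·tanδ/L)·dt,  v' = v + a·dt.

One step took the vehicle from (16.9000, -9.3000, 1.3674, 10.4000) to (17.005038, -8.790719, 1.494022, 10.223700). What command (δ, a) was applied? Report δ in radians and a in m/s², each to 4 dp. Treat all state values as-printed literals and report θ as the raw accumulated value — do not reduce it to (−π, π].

a = (v'−v)/dt = (-0.176300)/0.05 = -3.5260
Δθ = θ'−θ = 0.126622;  (v·dt/L) = 10.4000·0.05/2.0 = 0.260000
tan δ = Δθ·L/(v·dt) = 0.487008  →  δ = 0.4532

δ = 0.4532, a = -3.5260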